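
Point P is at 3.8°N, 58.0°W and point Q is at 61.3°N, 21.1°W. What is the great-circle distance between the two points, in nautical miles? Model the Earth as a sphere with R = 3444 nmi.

3836 nmi

Haversine: a = sin²(Δφ/2)+cos φ₁ cos φ₂ sin²(Δλ/2) = 0.27934;  σ = 2·atan2(√a,√(1−a))
σ = 63.812° → d = Rσ = 3444·1.11373 = 3836 nmi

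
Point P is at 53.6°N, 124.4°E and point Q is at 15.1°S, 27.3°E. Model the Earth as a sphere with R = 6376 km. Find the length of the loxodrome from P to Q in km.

12113 km

Δψ = ln[tan(π/4+φ₂/2)/tan(π/4+φ₁/2)] = -1.3790;  Δφ = -1.1990 rad,  Δλ = -1.6947 rad
q = Δφ/Δψ = 0.8695
d = R·√(Δφ² + q²Δλ²) = 6376·1.89975 = 12113 km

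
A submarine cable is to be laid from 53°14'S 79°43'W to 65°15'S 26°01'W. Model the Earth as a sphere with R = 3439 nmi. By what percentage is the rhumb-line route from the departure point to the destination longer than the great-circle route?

Great circle: σ = 0.5036 rad → d_gc = Rσ = 1731.9 nmi
Rhumb: Δφ = -0.2097, Δλ = +0.9372, Δψ = -0.4152, q = Δφ/Δψ = 0.5051 → d_rh = R√(Δφ²+q²Δλ²) = 1780.7 nmi
Excess = (1780.7 − 1731.9) / 1731.9 = 48.8 / 1731.9 = 2.82% ≈ 2.8%

2.8%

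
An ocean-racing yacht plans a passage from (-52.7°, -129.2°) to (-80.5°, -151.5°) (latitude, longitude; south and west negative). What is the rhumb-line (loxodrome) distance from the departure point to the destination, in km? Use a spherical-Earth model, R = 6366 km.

3206 km

Rhumb course C = atan2(Δλ, Δψ) with Δψ = ln[tan(π/4+φ₂/2)/tan(π/4+φ₁/2)] = -1.4016, Δλ = -0.3892 → C = 195.52°
d = R·|Δφ| / |cos C| = 6366·0.48520 / 0.96354 = 3206 km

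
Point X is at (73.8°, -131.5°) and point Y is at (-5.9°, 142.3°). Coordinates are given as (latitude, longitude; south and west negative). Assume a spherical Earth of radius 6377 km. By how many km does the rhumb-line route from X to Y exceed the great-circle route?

468 km

Great circle: cos σ = sin φ₁ sin φ₂ + cos φ₁ cos φ₂ cos Δλ,  σ = 1.6512 rad → d_gc = 10529.7 km
Rhumb line: Δψ = -2.0528, q = Δφ/Δψ = 0.6776, d_rh = R√(Δφ²+q²Δλ²) = 10997.8 km
Excess = 10997.8 − 10529.7 = 468.1 ≈ 468 km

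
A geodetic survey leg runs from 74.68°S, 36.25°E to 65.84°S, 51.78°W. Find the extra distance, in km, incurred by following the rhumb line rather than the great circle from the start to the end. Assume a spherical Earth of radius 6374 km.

Great circle: cos σ = sin φ₁ sin φ₂ + cos φ₁ cos φ₂ cos Δλ,  σ = 0.4871 rad → d_gc = 3104.7 km
Rhumb line: Δψ = +0.4645, q = Δφ/Δψ = 0.3321, d_rh = R√(Δφ²+q²Δλ²) = 3398.1 km
Excess = 3398.1 − 3104.7 = 293.4 ≈ 293 km

293 km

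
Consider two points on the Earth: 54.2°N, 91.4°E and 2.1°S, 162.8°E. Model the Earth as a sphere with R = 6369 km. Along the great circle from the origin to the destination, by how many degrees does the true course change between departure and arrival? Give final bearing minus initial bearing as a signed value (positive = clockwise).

Initial bearing θ₁ = atan2(sin Δλ cos φ₂, cos φ₁ sin φ₂ − sin φ₁ cos φ₂ cos Δλ) = 106.47°
Final bearing θ₂ = (initial bearing from the destination back to the start) + 180° = 145.85°
Δθ = θ₂ − θ₁ = +39.4°

+39.4°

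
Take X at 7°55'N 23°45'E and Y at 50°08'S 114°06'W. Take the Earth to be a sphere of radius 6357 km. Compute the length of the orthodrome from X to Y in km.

13891 km

Haversine: a = sin²(Δφ/2)+cos φ₁ cos φ₂ sin²(Δλ/2) = 0.78821;  σ = 2·atan2(√a,√(1−a))
σ = 125.199° → d = Rσ = 6357·2.18514 = 13891 km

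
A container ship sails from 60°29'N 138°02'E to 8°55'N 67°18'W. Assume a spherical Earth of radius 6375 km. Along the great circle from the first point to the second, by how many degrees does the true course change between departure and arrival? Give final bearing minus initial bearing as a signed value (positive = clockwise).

+140.9°

Initial bearing θ₁ = atan2(sin Δλ cos φ₂, cos φ₁ sin φ₂ − sin φ₁ cos φ₂ cos Δλ) = 26.35°
Final bearing θ₂ = (initial bearing from the destination back to the start) + 180° = 167.21°
Δθ = θ₂ − θ₁ = +140.9°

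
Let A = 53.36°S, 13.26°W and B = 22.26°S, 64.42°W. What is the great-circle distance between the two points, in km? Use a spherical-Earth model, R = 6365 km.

cos σ = sin φ₁ sin φ₂ + cos φ₁ cos φ₂ cos Δλ
      = sin(-53.36°)sin(-22.26°) + cos(-53.36°)cos(-22.26°)cos(-51.16°) = 0.6503
σ = 49.433° → d = Rσ = 6365·0.86277 = 5492 km

5492 km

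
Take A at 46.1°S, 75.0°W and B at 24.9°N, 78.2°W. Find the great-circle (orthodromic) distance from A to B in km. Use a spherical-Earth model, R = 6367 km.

7896 km

Haversine: a = sin²(Δφ/2)+cos φ₁ cos φ₂ sin²(Δλ/2) = 0.33771;  σ = 2·atan2(√a,√(1−a))
σ = 71.059° → d = Rσ = 6367·1.24022 = 7896 km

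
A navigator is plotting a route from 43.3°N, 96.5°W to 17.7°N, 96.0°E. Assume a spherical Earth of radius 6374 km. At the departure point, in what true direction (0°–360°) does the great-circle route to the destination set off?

346.5°

θ = atan2( sin Δλ·cos φ₂ ,  cos φ₁ sin φ₂ − sin φ₁ cos φ₂ cos Δλ )
  = atan2(-0.2062, +0.8591) = 346.50°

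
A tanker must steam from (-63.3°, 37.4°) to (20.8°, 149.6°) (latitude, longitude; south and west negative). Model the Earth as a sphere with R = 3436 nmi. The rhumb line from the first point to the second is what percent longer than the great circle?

4.6%

Great circle: σ = 2.0668 rad → d_gc = Rσ = 7101.7 nmi
Rhumb: Δφ = +1.4678, Δλ = +1.9583, Δψ = +1.8097, q = Δφ/Δψ = 0.8111 → d_rh = R√(Δφ²+q²Δλ²) = 7431.1 nmi
Excess = (7431.1 − 7101.7) / 7101.7 = 329.4 / 7101.7 = 4.64% ≈ 4.6%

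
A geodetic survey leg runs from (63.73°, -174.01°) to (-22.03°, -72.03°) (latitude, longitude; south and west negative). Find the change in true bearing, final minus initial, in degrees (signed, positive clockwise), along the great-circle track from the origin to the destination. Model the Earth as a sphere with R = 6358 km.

+61.9°

Initial bearing θ₁ = atan2(sin Δλ cos φ₂, cos φ₁ sin φ₂ − sin φ₁ cos φ₂ cos Δλ) = 89.59°
Final bearing θ₂ = (initial bearing from the destination back to the start) + 180° = 151.48°
Δθ = θ₂ − θ₁ = +61.9°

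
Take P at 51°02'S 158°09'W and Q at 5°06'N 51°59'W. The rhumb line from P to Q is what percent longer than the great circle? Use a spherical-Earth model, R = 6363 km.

3.7%

Great circle: σ = 1.8168 rad → d_gc = Rσ = 11560.2 km
Rhumb: Δφ = +0.9797, Δλ = +1.8530, Δψ = +1.1282, q = Δφ/Δψ = 0.8684 → d_rh = R√(Δφ²+q²Δλ²) = 11987.2 km
Excess = (11987.2 − 11560.2) / 11560.2 = 427.0 / 11560.2 = 3.69% ≈ 3.7%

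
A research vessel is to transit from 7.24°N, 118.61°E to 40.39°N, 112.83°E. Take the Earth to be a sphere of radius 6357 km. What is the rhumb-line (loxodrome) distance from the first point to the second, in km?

Δψ = ln[tan(π/4+φ₂/2)/tan(π/4+φ₁/2)] = +0.6451;  Δφ = +0.5786 rad,  Δλ = -0.1009 rad
q = Δφ/Δψ = 0.8968
d = R·√(Δφ² + q²Δλ²) = 6357·0.58561 = 3723 km

3723 km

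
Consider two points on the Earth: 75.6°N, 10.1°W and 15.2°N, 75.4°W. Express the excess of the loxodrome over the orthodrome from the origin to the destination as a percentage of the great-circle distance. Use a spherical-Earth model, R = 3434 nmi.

Great circle: σ = 1.2087 rad → d_gc = Rσ = 4150.7 nmi
Rhumb: Δφ = -1.0542, Δλ = -1.1397, Δψ = -1.8004, q = Δφ/Δψ = 0.5855 → d_rh = R√(Δφ²+q²Δλ²) = 4284.4 nmi
Excess = (4284.4 − 4150.7) / 4150.7 = 133.7 / 4150.7 = 3.22% ≈ 3.2%

3.2%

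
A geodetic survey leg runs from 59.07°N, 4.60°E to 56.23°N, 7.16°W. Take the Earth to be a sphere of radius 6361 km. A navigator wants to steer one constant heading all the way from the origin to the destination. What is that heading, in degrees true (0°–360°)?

Δψ = ln[tan(π/4+φ₂/2)/tan(π/4+φ₁/2)] = -0.0927
Δλ = -0.2053 rad (taken the short way round)
course = atan2(Δλ, Δψ) = 245.70°

245.7°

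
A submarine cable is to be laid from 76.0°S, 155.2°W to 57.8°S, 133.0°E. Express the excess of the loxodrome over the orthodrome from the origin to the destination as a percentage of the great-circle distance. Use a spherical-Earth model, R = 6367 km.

5.8%

Great circle: σ = 0.5329 rad → d_gc = Rσ = 3393.2 km
Rhumb: Δφ = +0.3176, Δλ = -1.2531, Δψ = +0.8547, q = Δφ/Δψ = 0.3716 → d_rh = R√(Δφ²+q²Δλ²) = 3589.3 km
Excess = (3589.3 − 3393.2) / 3393.2 = 196.1 / 3393.2 = 5.78% ≈ 5.8%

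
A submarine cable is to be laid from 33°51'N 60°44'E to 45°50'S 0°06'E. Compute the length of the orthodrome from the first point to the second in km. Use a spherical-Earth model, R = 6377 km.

cos σ = sin φ₁ sin φ₂ + cos φ₁ cos φ₂ cos Δλ
      = sin(33.85°)sin(-45.83°) + cos(33.85°)cos(-45.83°)cos(-60.63°) = -0.1158
σ = 96.649° → d = Rσ = 6377·1.68685 = 10757 km

10757 km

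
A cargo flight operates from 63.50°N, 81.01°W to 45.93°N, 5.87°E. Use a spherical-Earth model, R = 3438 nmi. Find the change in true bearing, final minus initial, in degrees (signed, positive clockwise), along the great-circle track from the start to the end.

+76.1°

At departure: θ₁ = atan2(sin Δλ cos φ₂, cos φ₁ sin φ₂ − sin φ₁ cos φ₂ cos Δλ) = 67.57°
At arrival: θ₂ = atan2(sin Δλ cos φ₁, −cos φ₂ sin φ₁ + sin φ₂ cos φ₁ cos Δλ) = 143.63°
Δθ = θ₂ − θ₁ = +76.1°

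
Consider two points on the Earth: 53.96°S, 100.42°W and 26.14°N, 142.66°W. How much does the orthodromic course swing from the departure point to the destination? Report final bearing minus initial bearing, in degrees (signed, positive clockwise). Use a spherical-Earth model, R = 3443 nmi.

+13.8°

At departure: θ₁ = atan2(sin Δλ cos φ₂, cos φ₁ sin φ₂ − sin φ₁ cos φ₂ cos Δλ) = 322.85°
At arrival: θ₂ = atan2(sin Δλ cos φ₁, −cos φ₂ sin φ₁ + sin φ₂ cos φ₁ cos Δλ) = 336.69°
Δθ = θ₂ − θ₁ = +13.8°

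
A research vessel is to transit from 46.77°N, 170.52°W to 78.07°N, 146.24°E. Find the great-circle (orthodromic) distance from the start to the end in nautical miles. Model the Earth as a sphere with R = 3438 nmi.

2119 nmi

Haversine: a = sin²(Δφ/2)+cos φ₁ cos φ₂ sin²(Δλ/2) = 0.09199;  σ = 2·atan2(√a,√(1−a))
σ = 35.312° → d = Rσ = 3438·0.61631 = 2119 nmi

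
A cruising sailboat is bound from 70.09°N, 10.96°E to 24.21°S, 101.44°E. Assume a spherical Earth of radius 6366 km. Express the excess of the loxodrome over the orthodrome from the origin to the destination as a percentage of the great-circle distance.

3.3%

Great circle: σ = 1.9694 rad → d_gc = Rσ = 12537.5 km
Rhumb: Δφ = -1.6458, Δλ = +1.5792, Δψ = -2.1757, q = Δφ/Δψ = 0.7565 → d_rh = R√(Δφ²+q²Δλ²) = 12946.4 km
Excess = (12946.4 − 12537.5) / 12537.5 = 408.9 / 12537.5 = 3.26% ≈ 3.3%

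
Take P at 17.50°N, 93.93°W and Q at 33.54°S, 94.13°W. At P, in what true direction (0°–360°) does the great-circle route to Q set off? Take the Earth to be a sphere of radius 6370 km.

180.2°

N = sin Δλ·cos φ₂ = -0.0029;  D = cos φ₁ sin φ₂ − sin φ₁ cos φ₂ cos Δλ = -0.7776
initial course = atan2(N, D) = 180.21°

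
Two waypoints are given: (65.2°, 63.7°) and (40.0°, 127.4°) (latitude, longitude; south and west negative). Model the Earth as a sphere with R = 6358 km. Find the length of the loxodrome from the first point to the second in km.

4992 km

Δψ = ln[tan(π/4+φ₂/2)/tan(π/4+φ₁/2)] = -0.7518;  Δφ = -0.4398 rad,  Δλ = +1.1118 rad
q = Δφ/Δψ = 0.5850
d = R·√(Δφ² + q²Δλ²) = 6358·0.78514 = 4992 km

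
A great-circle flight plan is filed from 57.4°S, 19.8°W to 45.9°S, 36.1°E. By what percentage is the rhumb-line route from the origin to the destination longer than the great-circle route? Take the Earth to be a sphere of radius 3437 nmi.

2.6%

Great circle: σ = 0.6177 rad → d_gc = Rσ = 2123.2 nmi
Rhumb: Δφ = +0.2007, Δλ = +0.9756, Δψ = +0.3258, q = Δφ/Δψ = 0.6161 → d_rh = R√(Δφ²+q²Δλ²) = 2178.0 nmi
Excess = (2178.0 − 2123.2) / 2123.2 = 54.8 / 2123.2 = 2.58% ≈ 2.6%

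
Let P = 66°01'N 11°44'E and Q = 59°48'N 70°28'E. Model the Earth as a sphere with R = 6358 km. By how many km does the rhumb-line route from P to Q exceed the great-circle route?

106 km

Great circle: cos σ = sin φ₁ sin φ₂ + cos φ₁ cos φ₂ cos Δλ,  σ = 0.4606 rad → d_gc = 2928.6 km
Rhumb line: Δψ = -0.2393, q = Δφ/Δψ = 0.4535, d_rh = R√(Δφ²+q²Δλ²) = 3035.0 km
Excess = 3035.0 − 2928.6 = 106.4 ≈ 106 km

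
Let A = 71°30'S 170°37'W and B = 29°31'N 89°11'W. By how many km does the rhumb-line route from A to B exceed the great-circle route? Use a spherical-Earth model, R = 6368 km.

309 km

Great circle: cos σ = sin φ₁ sin φ₂ + cos φ₁ cos φ₂ cos Δλ,  σ = 2.0110 rad → d_gc = 12805.781 km
Rhumb line: Δψ = +2.3545, q = Δφ/Δψ = 0.7488, d_rh = R√(Δφ²+q²Δλ²) = 13114.282 km
Excess = 13114.282 − 12805.781 = 308.501 ≈ 309 km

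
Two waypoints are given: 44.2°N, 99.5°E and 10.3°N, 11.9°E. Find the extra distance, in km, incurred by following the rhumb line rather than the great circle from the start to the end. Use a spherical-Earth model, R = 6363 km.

243 km

Great circle: cos σ = sin φ₁ sin φ₂ + cos φ₁ cos φ₂ cos Δλ,  σ = 1.4160 rad → d_gc = 9009.9 km
Rhumb line: Δψ = -0.6810, q = Δφ/Δψ = 0.8688, d_rh = R√(Δφ²+q²Δλ²) = 9252.6 km
Excess = 9252.6 − 9009.9 = 242.7 ≈ 243 km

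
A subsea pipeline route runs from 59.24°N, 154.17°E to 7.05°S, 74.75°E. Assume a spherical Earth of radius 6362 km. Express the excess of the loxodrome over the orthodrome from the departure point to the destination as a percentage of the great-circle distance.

Great circle: σ = 1.5831 rad → d_gc = Rσ = 10071.5 km
Rhumb: Δφ = -1.1570, Δλ = -1.3861, Δψ = -1.4141, q = Δφ/Δψ = 0.8182 → d_rh = R√(Δφ²+q²Δλ²) = 10307.3 km
Excess = (10307.3 − 10071.5) / 10071.5 = 235.8 / 10071.5 = 2.34% ≈ 2.3%

2.3%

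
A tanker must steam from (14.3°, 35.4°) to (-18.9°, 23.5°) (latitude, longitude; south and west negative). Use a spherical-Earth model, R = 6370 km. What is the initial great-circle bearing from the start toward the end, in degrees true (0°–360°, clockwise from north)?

N = sin Δλ·cos φ₂ = -0.1951;  D = cos φ₁ sin φ₂ − sin φ₁ cos φ₂ cos Δλ = -0.5425
initial course = atan2(N, D) = 199.78°

199.8°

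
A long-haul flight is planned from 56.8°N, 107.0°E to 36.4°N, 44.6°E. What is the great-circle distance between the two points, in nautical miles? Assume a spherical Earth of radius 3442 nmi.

cos σ = sin φ₁ sin φ₂ + cos φ₁ cos φ₂ cos Δλ
      = sin(56.80°)sin(36.40°) + cos(56.80°)cos(36.40°)cos(-62.40°) = 0.7007
σ = 45.514° → d = Rσ = 3442·0.79436 = 2734 nmi

2734 nmi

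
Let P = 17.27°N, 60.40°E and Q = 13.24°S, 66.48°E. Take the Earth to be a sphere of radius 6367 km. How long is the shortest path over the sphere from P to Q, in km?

cos σ = sin φ₁ sin φ₂ + cos φ₁ cos φ₂ cos Δλ
      = sin(17.27°)sin(-13.24°) + cos(17.27°)cos(-13.24°)cos(6.08°) = 0.8563
σ = 31.095° → d = Rσ = 6367·0.54271 = 3455 km

3455 km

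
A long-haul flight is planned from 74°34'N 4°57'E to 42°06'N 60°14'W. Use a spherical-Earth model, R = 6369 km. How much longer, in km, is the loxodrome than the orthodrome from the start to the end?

Great circle: cos σ = sin φ₁ sin φ₂ + cos φ₁ cos φ₂ cos Δλ,  σ = 0.7538 rad → d_gc = 4800.7 km
Rhumb line: Δψ = -1.1873, q = Δφ/Δψ = 0.4773, d_rh = R√(Δφ²+q²Δλ²) = 4998.4 km
Excess = 4998.4 − 4800.7 = 197.7 ≈ 198 km

198 km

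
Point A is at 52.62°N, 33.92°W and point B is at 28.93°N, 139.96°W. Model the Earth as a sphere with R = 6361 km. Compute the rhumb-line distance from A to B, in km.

9141 km

Δψ = ln[tan(π/4+φ₂/2)/tan(π/4+φ₁/2)] = -0.5560;  Δφ = -0.4135 rad,  Δλ = -1.8507 rad
q = Δφ/Δψ = 0.7436
d = R·√(Δφ² + q²Δλ²) = 6361·1.43706 = 9141 km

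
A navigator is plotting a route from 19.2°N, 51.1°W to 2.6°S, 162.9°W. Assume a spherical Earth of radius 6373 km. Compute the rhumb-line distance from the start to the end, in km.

Rhumb course C = atan2(Δλ, Δψ) with Δψ = ln[tan(π/4+φ₂/2)/tan(π/4+φ₁/2)] = -0.3870, Δλ = -1.9513 → C = 258.78°
d = R·|Δφ| / |cos C| = 6373·0.38048 / 0.19452 = 12466 km

12466 km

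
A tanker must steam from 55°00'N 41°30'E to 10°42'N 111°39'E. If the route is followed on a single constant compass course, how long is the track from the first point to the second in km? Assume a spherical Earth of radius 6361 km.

Δψ = ln[tan(π/4+φ₂/2)/tan(π/4+φ₁/2)] = -0.9664;  Δφ = -0.7732 rad,  Δλ = +1.2243 rad
q = Δφ/Δψ = 0.8001
d = R·√(Δφ² + q²Δλ²) = 6361·1.24794 = 7938 km

7938 km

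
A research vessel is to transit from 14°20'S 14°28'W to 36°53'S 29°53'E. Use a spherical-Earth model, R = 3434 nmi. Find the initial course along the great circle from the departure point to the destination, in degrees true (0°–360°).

θ = atan2( sin Δλ·cos φ₂ ,  cos φ₁ sin φ₂ − sin φ₁ cos φ₂ cos Δλ )
  = atan2(+0.5591, -0.4399) = 128.19°

128.2°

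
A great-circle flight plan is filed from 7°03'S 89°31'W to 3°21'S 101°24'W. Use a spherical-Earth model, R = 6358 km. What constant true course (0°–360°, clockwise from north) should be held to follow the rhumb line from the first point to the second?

287.4°

Meridional parts: M(φ₁)=-0.1234, M(φ₂)=-0.0585 → ΔM = +0.0649;  Δλ = -0.2074 rad
tan C = Δλ / ΔM = -3.1979 → C = 287.36°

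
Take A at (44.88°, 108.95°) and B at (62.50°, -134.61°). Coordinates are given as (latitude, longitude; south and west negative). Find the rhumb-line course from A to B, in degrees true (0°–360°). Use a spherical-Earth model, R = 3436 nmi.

Δψ = ln[tan(π/4+φ₂/2)/tan(π/4+φ₁/2)] = +0.5293
Δλ = +2.0323 rad (taken the short way round)
course = atan2(Δλ, Δψ) = 75.40°

75.4°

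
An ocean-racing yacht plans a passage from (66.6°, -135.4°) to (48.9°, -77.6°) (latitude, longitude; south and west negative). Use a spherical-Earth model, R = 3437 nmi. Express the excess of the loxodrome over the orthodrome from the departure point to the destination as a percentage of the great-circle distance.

3.2%

Great circle: σ = 0.5904 rad → d_gc = Rσ = 2029.3 nmi
Rhumb: Δφ = -0.3089, Δλ = +1.0088, Δψ = -0.5935, q = Δφ/Δψ = 0.5206 → d_rh = R√(Δφ²+q²Δλ²) = 2094.0 nmi
Excess = (2094.0 − 2029.3) / 2029.3 = 64.7 / 2029.3 = 3.19% ≈ 3.2%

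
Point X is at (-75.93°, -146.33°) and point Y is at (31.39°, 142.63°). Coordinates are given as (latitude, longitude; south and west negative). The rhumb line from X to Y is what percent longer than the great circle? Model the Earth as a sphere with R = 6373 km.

2.0%

Great circle: σ = 2.0240 rad → d_gc = Rσ = 12898.7 km
Rhumb: Δφ = +1.8731, Δλ = -1.2399, Δψ = +2.6698, q = Δφ/Δψ = 0.7016 → d_rh = R√(Δφ²+q²Δλ²) = 13161.7 km
Excess = (13161.7 − 12898.7) / 12898.7 = 263.0 / 12898.7 = 2.04% ≈ 2.0%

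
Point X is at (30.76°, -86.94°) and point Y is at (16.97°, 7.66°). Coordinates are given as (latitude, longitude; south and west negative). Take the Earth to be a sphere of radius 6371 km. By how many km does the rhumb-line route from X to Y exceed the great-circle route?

233 km

Great circle: cos σ = sin φ₁ sin φ₂ + cos φ₁ cos φ₂ cos Δλ,  σ = 1.4873 rad → d_gc = 9475.8 km
Rhumb line: Δψ = -0.2641, q = Δφ/Δψ = 0.9114, d_rh = R√(Δφ²+q²Δλ²) = 9709.1 km
Excess = 9709.1 − 9475.8 = 233.3 ≈ 233 km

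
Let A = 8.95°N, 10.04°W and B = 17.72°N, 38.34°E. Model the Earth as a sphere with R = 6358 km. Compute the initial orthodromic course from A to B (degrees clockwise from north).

74.1°

θ = atan2( sin Δλ·cos φ₂ ,  cos φ₁ sin φ₂ − sin φ₁ cos φ₂ cos Δλ )
  = atan2(+0.7121, +0.2022) = 74.15°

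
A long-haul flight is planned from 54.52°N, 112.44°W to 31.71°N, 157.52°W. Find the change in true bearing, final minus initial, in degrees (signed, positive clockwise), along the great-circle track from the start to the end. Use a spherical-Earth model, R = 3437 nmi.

At departure: θ₁ = atan2(sin Δλ cos φ₂, cos φ₁ sin φ₂ − sin φ₁ cos φ₂ cos Δλ) = 253.01°
At arrival: θ₂ = atan2(sin Δλ cos φ₁, −cos φ₂ sin φ₁ + sin φ₂ cos φ₁ cos Δλ) = 220.73°
Δθ = θ₂ − θ₁ = -32.3°

-32.3°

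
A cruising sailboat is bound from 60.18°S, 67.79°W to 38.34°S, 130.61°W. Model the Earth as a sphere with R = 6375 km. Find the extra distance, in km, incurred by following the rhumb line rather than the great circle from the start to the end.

154 km

Great circle: cos σ = sin φ₁ sin φ₂ + cos φ₁ cos φ₂ cos Δλ,  σ = 0.7722 rad → d_gc = 4923.0 km
Rhumb line: Δψ = +0.5977, q = Δφ/Δψ = 0.6377, d_rh = R√(Δφ²+q²Δλ²) = 5076.8 km
Excess = 5076.8 − 4923.0 = 153.8 ≈ 154 km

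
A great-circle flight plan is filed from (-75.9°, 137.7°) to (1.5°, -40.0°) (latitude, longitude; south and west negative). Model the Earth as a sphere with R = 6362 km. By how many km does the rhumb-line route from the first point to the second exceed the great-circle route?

3523 km

Great circle: cos σ = sin φ₁ sin φ₂ + cos φ₁ cos φ₂ cos Δλ,  σ = 1.8429 rad → d_gc = 11724.30 km
Rhumb line: Δψ = +2.1163, q = Δφ/Δψ = 0.6383, d_rh = R√(Δφ²+q²Δλ²) = 15247.78 km
Excess = 15247.78 − 11724.30 = 3523.48 ≈ 3523 km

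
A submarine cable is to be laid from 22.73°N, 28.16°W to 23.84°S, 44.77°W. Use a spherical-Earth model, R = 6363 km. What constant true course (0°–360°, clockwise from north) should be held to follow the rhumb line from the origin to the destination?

Meridional parts: M(φ₁)=+0.4075, M(φ₂)=-0.4286 → ΔM = -0.8362;  Δλ = -0.2899 rad
tan C = Δλ / ΔM = +0.3467 → C = 199.12°

199.1°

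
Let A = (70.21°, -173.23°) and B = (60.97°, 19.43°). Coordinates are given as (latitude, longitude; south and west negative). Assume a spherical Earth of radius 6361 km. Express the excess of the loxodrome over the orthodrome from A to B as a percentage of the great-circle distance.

Great circle: σ = 0.8468 rad → d_gc = Rσ = 5386.2 km
Rhumb: Δφ = -0.1613, Δλ = -2.9206, Δψ = -0.3949, q = Δφ/Δψ = 0.4084 → d_rh = R√(Δφ²+q²Δλ²) = 7656.7 km
Excess = (7656.7 − 5386.2) / 5386.2 = 2270.5 / 5386.2 = 42.154% ≈ 42.2%

42.2%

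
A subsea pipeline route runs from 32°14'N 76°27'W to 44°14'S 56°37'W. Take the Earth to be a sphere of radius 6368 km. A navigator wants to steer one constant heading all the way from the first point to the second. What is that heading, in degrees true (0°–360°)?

166.6°

Meridional parts: M(φ₁)=+0.5948, M(φ₂)=-0.8626 → ΔM = -1.4574;  Δλ = +0.3462 rad
tan C = Δλ / ΔM = -0.2375 → C = 166.64°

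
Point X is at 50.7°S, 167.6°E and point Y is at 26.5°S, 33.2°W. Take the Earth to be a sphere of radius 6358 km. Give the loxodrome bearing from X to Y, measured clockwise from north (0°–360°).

Δψ = ln[tan(π/4+φ₂/2)/tan(π/4+φ₁/2)] = +0.5499
Δλ = +2.7786 rad (taken the short way round)
course = atan2(Δλ, Δψ) = 78.81°

78.8°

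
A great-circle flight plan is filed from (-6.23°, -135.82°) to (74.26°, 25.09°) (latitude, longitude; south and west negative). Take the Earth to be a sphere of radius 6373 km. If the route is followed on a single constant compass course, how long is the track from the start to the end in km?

Δψ = ln[tan(π/4+φ₂/2)/tan(π/4+φ₁/2)] = +2.0878;  Δφ = +1.4048 rad,  Δλ = +2.8084 rad
q = Δφ/Δψ = 0.6729
d = R·√(Δφ² + q²Δλ²) = 6373·2.35466 = 15006 km

15006 km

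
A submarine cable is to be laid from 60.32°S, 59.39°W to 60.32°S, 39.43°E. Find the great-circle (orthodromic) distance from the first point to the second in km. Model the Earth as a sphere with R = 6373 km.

Haversine: a = sin²(Δφ/2)+cos φ₁ cos φ₂ sin²(Δλ/2) = 0.14139;  σ = 2·atan2(√a,√(1−a))
σ = 44.174° → d = Rσ = 6373·0.77098 = 4913 km

4913 km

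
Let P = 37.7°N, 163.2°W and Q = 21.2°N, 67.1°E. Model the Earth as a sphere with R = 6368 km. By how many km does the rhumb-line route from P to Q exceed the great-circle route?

1003 km

Great circle: cos σ = sin φ₁ sin φ₂ + cos φ₁ cos φ₂ cos Δλ,  σ = 1.8235 rad → d_gc = 11612.3 km
Rhumb line: Δψ = -0.3326, q = Δφ/Δψ = 0.8658, d_rh = R√(Δφ²+q²Δλ²) = 12615.2 km
Excess = 12615.2 − 11612.3 = 1002.9 ≈ 1003 km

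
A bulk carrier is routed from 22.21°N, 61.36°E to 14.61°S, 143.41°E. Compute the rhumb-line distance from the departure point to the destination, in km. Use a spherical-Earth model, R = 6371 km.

9837 km

Rhumb course C = atan2(Δλ, Δψ) with Δψ = ln[tan(π/4+φ₂/2)/tan(π/4+φ₁/2)] = -0.6555, Δλ = +1.4320 → C = 114.60°
d = R·|Δφ| / |cos C| = 6371·0.64263 / 0.41622 = 9837 km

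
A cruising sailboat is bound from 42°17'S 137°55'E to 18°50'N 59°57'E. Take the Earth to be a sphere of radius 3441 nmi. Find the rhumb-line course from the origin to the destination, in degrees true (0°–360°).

310.2°

Meridional parts: M(φ₁)=-0.8158, M(φ₂)=+0.3348 → ΔM = +1.1506;  Δλ = -1.3608 rad
tan C = Δλ / ΔM = -1.1826 → C = 310.22°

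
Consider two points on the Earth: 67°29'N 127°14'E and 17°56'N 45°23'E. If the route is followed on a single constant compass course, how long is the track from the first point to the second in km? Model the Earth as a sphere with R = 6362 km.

8189 km

Rhumb course C = atan2(Δλ, Δψ) with Δψ = ln[tan(π/4+φ₂/2)/tan(π/4+φ₁/2)] = -1.2959, Δλ = -1.4286 → C = 227.79°
d = R·|Δφ| / |cos C| = 6362·0.86481 / 0.67188 = 8189 km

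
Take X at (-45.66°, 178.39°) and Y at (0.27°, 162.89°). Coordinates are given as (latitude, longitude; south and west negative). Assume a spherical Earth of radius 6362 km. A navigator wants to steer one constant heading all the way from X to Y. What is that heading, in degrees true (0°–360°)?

343.3°

Meridional parts: M(φ₁)=-0.8978, M(φ₂)=+0.0047 → ΔM = +0.9025;  Δλ = -0.2705 rad
tan C = Δλ / ΔM = -0.2998 → C = 343.31°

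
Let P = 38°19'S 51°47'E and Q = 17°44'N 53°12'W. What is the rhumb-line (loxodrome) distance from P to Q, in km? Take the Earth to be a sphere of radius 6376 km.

Δψ = ln[tan(π/4+φ₂/2)/tan(π/4+φ₁/2)] = +1.0396;  Δφ = +0.9783 rad,  Δλ = -1.8323 rad
q = Δφ/Δψ = 0.9410
d = R·√(Δφ² + q²Δλ²) = 6376·1.98240 = 12640 km

12640 km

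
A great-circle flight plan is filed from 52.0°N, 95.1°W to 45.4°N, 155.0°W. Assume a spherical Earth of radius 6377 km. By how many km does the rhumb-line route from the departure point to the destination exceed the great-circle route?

119 km

Great circle: cos σ = sin φ₁ sin φ₂ + cos φ₁ cos φ₂ cos Δλ,  σ = 0.6795 rad → d_gc = 4333.2 km
Rhumb line: Δψ = -0.1749, q = Δφ/Δψ = 0.6587, d_rh = R√(Δφ²+q²Δλ²) = 4452.4 km
Excess = 4452.4 − 4333.2 = 119.2 ≈ 119 km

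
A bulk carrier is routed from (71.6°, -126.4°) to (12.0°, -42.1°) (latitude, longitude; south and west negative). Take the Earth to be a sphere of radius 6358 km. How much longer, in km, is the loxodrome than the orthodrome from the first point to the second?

Great circle: cos σ = sin φ₁ sin φ₂ + cos φ₁ cos φ₂ cos Δλ,  σ = 1.3408 rad → d_gc = 8525.0 km
Rhumb line: Δψ = -1.6094, q = Δφ/Δψ = 0.6463, d_rh = R√(Δφ²+q²Δλ²) = 8960.9 km
Excess = 8960.9 − 8525.0 = 435.9 ≈ 436 km

436 km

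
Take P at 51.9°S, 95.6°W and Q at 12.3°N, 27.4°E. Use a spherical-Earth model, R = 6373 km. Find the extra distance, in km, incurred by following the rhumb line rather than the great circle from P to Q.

Great circle: cos σ = sin φ₁ sin φ₂ + cos φ₁ cos φ₂ cos Δλ,  σ = 2.0898 rad → d_gc = 13318.1 km
Rhumb line: Δψ = +1.2797, q = Δφ/Δψ = 0.8756, d_rh = R√(Δφ²+q²Δλ²) = 13946.4 km
Excess = 13946.4 − 13318.1 = 628.3 ≈ 628 km

628 km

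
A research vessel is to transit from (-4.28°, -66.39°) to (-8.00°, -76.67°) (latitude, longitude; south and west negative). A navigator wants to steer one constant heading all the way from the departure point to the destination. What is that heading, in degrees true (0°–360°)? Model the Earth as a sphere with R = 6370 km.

250.0°

Meridional parts: M(φ₁)=-0.0748, M(φ₂)=-0.1401 → ΔM = -0.0653;  Δλ = -0.1794 rad
tan C = Δλ / ΔM = +2.7471 → C = 250.00°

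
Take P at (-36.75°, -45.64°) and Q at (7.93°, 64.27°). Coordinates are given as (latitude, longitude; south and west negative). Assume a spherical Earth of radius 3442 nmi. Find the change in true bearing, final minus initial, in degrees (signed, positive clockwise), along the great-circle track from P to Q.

Initial bearing θ₁ = atan2(sin Δλ cos φ₂, cos φ₁ sin φ₂ − sin φ₁ cos φ₂ cos Δλ) = 95.60°
Final bearing θ₂ = (initial bearing from the destination back to the start) + 180° = 53.62°
Δθ = θ₂ − θ₁ = -42.0°

-42.0°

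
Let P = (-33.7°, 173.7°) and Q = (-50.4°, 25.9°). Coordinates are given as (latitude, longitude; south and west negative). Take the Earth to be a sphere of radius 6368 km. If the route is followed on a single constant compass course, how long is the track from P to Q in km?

Rhumb course C = atan2(Δλ, Δψ) with Δψ = ln[tan(π/4+φ₂/2)/tan(π/4+φ₁/2)] = -0.3962, Δλ = -2.5796 → C = 261.27°
d = R·|Δφ| / |cos C| = 6368·0.29147 / 0.15182 = 12225 km

12225 km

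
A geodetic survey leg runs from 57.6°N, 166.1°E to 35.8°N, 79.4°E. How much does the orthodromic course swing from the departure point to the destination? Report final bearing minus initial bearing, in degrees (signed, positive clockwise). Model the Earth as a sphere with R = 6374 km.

At departure: θ₁ = atan2(sin Δλ cos φ₂, cos φ₁ sin φ₂ − sin φ₁ cos φ₂ cos Δλ) = 288.70°
At arrival: θ₂ = atan2(sin Δλ cos φ₁, −cos φ₂ sin φ₁ + sin φ₂ cos φ₁ cos Δλ) = 218.74°
Δθ = θ₂ − θ₁ = -70.0°

-70.0°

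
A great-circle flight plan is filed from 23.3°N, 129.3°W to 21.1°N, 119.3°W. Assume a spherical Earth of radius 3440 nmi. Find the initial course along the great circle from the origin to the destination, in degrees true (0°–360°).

101.4°

N = sin Δλ·cos φ₂ = +0.1620;  D = cos φ₁ sin φ₂ − sin φ₁ cos φ₂ cos Δλ = -0.0328
initial course = atan2(N, D) = 101.44°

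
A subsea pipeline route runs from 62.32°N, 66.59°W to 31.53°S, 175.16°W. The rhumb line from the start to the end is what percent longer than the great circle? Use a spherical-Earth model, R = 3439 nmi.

Great circle: σ = 2.2009 rad → d_gc = Rσ = 7568.7 nmi
Rhumb: Δφ = -1.6380, Δλ = -1.8949, Δψ = -1.9813, q = Δφ/Δψ = 0.8267 → d_rh = R√(Δφ²+q²Δλ²) = 7794.5 nmi
Excess = (7794.5 − 7568.7) / 7568.7 = 225.8 / 7568.7 = 2.98% ≈ 3.0%

3.0%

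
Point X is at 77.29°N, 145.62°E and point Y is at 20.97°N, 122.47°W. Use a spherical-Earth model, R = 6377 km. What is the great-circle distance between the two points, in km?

7789 km

cos σ = sin φ₁ sin φ₂ + cos φ₁ cos φ₂ cos Δλ
      = sin(77.29°)sin(20.97°) + cos(77.29°)cos(20.97°)cos(91.91°) = 0.3423
σ = 69.985° → d = Rσ = 6377·1.22147 = 7789 km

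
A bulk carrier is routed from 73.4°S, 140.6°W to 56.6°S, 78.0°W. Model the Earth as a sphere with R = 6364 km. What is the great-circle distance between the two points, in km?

3250 km

cos σ = sin φ₁ sin φ₂ + cos φ₁ cos φ₂ cos Δλ
      = sin(-73.40°)sin(-56.60°) + cos(-73.40°)cos(-56.60°)cos(62.60°) = 0.8724
σ = 29.258° → d = Rσ = 6364·0.51065 = 3250 km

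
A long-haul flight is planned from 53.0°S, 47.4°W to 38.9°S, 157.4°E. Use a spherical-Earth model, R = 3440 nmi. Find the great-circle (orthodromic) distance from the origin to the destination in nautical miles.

Haversine: a = sin²(Δφ/2)+cos φ₁ cos φ₂ sin²(Δλ/2) = 0.46183;  σ = 2·atan2(√a,√(1−a))
σ = 85.621° → d = Rσ = 3440·1.49437 = 5141 nmi

5141 nmi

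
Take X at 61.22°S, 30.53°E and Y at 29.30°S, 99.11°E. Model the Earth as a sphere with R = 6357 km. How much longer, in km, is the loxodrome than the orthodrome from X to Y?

Great circle: cos σ = sin φ₁ sin φ₂ + cos φ₁ cos φ₂ cos Δλ,  σ = 0.9493 rad → d_gc = 6034.6 km
Rhumb line: Δψ = +0.8251, q = Δφ/Δψ = 0.6752, d_rh = R√(Δφ²+q²Δλ²) = 6240.0 km
Excess = 6240.0 − 6034.6 = 205.4 ≈ 205 km

205 km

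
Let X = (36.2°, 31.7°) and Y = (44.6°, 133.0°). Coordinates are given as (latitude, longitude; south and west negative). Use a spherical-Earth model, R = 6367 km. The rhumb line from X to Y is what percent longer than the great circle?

Great circle: σ = 1.2639 rad → d_gc = Rσ = 8047.2 km
Rhumb: Δφ = +0.1466, Δλ = +1.7680, Δψ = +0.1929, q = Δφ/Δψ = 0.7599 → d_rh = R√(Δφ²+q²Δλ²) = 8604.6 km
Excess = (8604.6 − 8047.2) / 8047.2 = 557.4 / 8047.2 = 6.93% ≈ 6.9%

6.9%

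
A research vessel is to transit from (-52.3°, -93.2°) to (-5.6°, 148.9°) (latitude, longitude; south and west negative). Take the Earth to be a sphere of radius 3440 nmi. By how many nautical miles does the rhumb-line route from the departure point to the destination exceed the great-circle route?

415 nmi

Great circle: cos σ = sin φ₁ sin φ₂ + cos φ₁ cos φ₂ cos Δλ,  σ = 1.7799 rad → d_gc = 6122.83 nmi
Rhumb line: Δψ = +0.9768, q = Δφ/Δψ = 0.8344, d_rh = R√(Δφ²+q²Δλ²) = 6538.31 nmi
Excess = 6538.31 − 6122.83 = 415.48 ≈ 415 nmi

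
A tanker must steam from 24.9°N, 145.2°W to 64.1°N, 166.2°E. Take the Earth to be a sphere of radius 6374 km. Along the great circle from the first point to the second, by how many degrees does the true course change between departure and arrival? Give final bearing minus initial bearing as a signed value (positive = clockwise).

At departure: θ₁ = atan2(sin Δλ cos φ₂, cos φ₁ sin φ₂ − sin φ₁ cos φ₂ cos Δλ) = 334.74°
At arrival: θ₂ = atan2(sin Δλ cos φ₁, −cos φ₂ sin φ₁ + sin φ₂ cos φ₁ cos Δλ) = 297.60°
Δθ = θ₂ − θ₁ = -37.1°

-37.1°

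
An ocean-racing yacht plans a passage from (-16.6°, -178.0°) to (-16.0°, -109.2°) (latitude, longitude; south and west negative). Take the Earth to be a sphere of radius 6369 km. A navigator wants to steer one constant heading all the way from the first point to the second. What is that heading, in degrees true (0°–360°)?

89.5°

Meridional parts: M(φ₁)=-0.2939, M(φ₂)=-0.2830 → ΔM = +0.0109;  Δλ = +1.2008 rad
tan C = Δλ / ΔM = +110.0571 → C = 89.48°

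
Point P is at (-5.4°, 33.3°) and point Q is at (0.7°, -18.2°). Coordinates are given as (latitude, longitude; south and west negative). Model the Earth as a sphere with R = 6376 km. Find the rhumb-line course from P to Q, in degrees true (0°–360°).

Meridional parts: M(φ₁)=-0.0944, M(φ₂)=+0.0122 → ΔM = +0.1066;  Δλ = -0.8988 rad
tan C = Δλ / ΔM = -8.4315 → C = 276.76°

276.8°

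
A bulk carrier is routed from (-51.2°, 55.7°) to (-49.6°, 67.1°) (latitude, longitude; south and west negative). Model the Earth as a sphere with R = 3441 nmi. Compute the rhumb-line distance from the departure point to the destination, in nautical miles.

447 nmi

Rhumb course C = atan2(Δλ, Δψ) with Δψ = ln[tan(π/4+φ₂/2)/tan(π/4+φ₁/2)] = +0.0438, Δλ = +0.1990 → C = 77.58°
d = R·|Δφ| / |cos C| = 3441·0.02793 / 0.21506 = 447 nmi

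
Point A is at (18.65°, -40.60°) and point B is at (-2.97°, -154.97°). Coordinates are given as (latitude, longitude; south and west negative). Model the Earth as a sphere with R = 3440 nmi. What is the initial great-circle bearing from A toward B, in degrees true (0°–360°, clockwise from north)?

275.2°

θ = atan2( sin Δλ·cos φ₂ ,  cos φ₁ sin φ₂ − sin φ₁ cos φ₂ cos Δλ )
  = atan2(-0.9097, +0.0827) = 275.19°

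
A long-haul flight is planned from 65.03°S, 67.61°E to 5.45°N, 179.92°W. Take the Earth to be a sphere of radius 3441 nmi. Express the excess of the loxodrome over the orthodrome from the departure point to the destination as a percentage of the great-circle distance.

6.9%

Great circle: σ = 1.8201 rad → d_gc = Rσ = 6262.9 nmi
Rhumb: Δφ = +1.2301, Δλ = +1.9630, Δψ = +1.6030, q = Δφ/Δψ = 0.7674 → d_rh = R√(Δφ²+q²Δλ²) = 6692.2 nmi
Excess = (6692.2 − 6262.9) / 6262.9 = 429.3 / 6262.9 = 6.855% ≈ 6.9%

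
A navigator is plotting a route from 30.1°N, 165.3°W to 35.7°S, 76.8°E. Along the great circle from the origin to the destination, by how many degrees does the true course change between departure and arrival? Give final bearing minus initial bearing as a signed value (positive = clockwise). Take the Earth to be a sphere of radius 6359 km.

+11.0°

At departure: θ₁ = atan2(sin Δλ cos φ₂, cos φ₁ sin φ₂ − sin φ₁ cos φ₂ cos Δλ) = 246.35°
At arrival: θ₂ = atan2(sin Δλ cos φ₁, −cos φ₂ sin φ₁ + sin φ₂ cos φ₁ cos Δλ) = 257.39°
Δθ = θ₂ − θ₁ = +11.0°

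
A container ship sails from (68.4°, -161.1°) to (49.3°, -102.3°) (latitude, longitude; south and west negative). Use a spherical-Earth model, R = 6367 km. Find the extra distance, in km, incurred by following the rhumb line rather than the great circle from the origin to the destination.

128 km

Great circle: cos σ = sin φ₁ sin φ₂ + cos φ₁ cos φ₂ cos Δλ,  σ = 0.5930 rad → d_gc = 3775.8 km
Rhumb line: Δψ = -0.6649, q = Δφ/Δψ = 0.5013, d_rh = R√(Δφ²+q²Δλ²) = 3903.4 km
Excess = 3903.4 − 3775.8 = 127.6 ≈ 128 km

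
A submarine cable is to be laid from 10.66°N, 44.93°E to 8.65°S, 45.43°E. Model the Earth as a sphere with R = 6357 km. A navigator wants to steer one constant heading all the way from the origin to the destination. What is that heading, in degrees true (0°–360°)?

178.5°

Meridional parts: M(φ₁)=+0.1871, M(φ₂)=-0.1515 → ΔM = -0.3387;  Δλ = +0.0087 rad
tan C = Δλ / ΔM = -0.0258 → C = 178.52°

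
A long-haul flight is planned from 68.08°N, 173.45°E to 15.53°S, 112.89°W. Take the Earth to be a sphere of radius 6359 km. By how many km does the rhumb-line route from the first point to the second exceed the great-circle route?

Great circle: cos σ = sin φ₁ sin φ₂ + cos φ₁ cos φ₂ cos Δλ,  σ = 1.7185 rad → d_gc = 10928.1 km
Rhumb line: Δψ = -1.9161, q = Δφ/Δψ = 0.7616, d_rh = R√(Δφ²+q²Δλ²) = 11174.7 km
Excess = 11174.7 − 10928.1 = 246.6 ≈ 247 km

247 km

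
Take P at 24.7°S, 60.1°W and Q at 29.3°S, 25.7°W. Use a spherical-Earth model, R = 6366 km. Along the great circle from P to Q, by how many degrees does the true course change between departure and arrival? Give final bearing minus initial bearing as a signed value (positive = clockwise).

-16.0°

At departure: θ₁ = atan2(sin Δλ cos φ₂, cos φ₁ sin φ₂ − sin φ₁ cos φ₂ cos Δλ) = 106.28°
At arrival: θ₂ = atan2(sin Δλ cos φ₁, −cos φ₂ sin φ₁ + sin φ₂ cos φ₁ cos Δλ) = 90.27°
Δθ = θ₂ − θ₁ = -16.0°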